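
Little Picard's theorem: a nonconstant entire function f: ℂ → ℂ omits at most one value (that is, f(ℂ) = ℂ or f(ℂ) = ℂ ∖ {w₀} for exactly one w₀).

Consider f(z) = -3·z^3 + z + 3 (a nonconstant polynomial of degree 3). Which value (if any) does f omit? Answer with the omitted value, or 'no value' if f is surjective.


Little Picard bounds the complement of f(ℂ) to at most one point.
For every w ∈ ℂ, the equation p(z) − w = 0 is a nonconstant polynomial in z and hence has at least one root by the fundamental theorem of algebra. So p is surjective onto ℂ, omitting no value.

Omitted value: no value.


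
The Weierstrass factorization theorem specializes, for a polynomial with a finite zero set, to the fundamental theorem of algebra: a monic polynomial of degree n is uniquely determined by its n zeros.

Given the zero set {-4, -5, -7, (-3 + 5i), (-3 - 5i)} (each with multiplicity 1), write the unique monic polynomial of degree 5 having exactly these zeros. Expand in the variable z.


The polynomial is p(z) = ∏_{α ∈ S} (z − α), where S = {-4, -5, -7, (-3 + 5i), (-3 - 5i)}.
Expanding the product yields: p(z) = z^5 + 22·z^4 + 213·z^3 + 1182·z^2 + 3662·z + 4760.
Note conjugate pairs combine to real quadratics: (z − (-3+5i))(z − (-3−5i)) = z² + 6z + 34.
The resulting polynomial has degree 5 and real coefficients as required.

p(z) = z^5 + 22·z^4 + 213·z^3 + 1182·z^2 + 3662·z + 4760.


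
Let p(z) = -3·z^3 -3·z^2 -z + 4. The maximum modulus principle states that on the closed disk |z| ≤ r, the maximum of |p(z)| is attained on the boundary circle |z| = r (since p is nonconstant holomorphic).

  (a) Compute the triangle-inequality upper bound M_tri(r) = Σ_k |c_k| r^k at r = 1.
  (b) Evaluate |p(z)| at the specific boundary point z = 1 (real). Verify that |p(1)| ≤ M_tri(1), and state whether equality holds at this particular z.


Coefficients: c_0 = 4, c_1 = -1, c_2 = -3, c_3 = -3. Radius r = 1.
Part (a). Triangle bound: M_tri(r) = Σ_k |c_k| r^k
  = |4|·1^0 + |-1|·1^1 + |-3|·1^2 + |-3|·1^3
  = 4 + 1 + 3 + 3 = 11.
This bounds M(r) := max_{|z|=r} |p(z)| from above; equality holds iff all terms c_k z^k can be made to align in phase at a single z on |z|=r.
Part (b). At z = 1 (real, on the circle |z| = r):
  p(1) = (4)·1^0 + (-1)·1^1 + (-3)·1^2 + (-3)·1^3 = -3.
  |p(1)| = 3.
Check: |p(1)| = 3 ≤ 11 = M_tri(1). ✓ Equality does not hold at z = 1 (the coefficients have mixed signs, so the terms do not all align in phase there).

M_tri(1) = 11; |p(1)| = 3; equality at z=1: no.


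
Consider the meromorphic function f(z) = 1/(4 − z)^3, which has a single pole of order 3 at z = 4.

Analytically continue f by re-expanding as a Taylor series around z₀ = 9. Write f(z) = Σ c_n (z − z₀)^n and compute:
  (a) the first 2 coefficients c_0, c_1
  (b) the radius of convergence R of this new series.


Let w = z − z₀, so z = z₀ + w.
Then 4 − z = 4 − (z₀ + w) = (4 − z₀) − w = -5 − w.
f(z) = 1/(-5 − w)^3 = (1/(-5)^3) · (1 − w/(-5))^{−3}.
By the binomial series (1−u)^{−3} = Σ_{n≥0} C(n+2, 2) u^n for |u|<1, with u = w/(-5):
  c_n = C(n+2, 2) / (-5)^(n+3).
  c_0 = 1/(-5)^3 = -1/125.
  c_1 = 3/(-5)^4 = 3/625.
The series is valid for |w/d| < 1, i.e. |z − z₀| < |d|.
Radius of convergence: R = |4 − z₀| = |-5| = 5 (distance from z₀ to the singularity z = 4).

c_0 = -1/125, c_1 = 3/625; R = 5.


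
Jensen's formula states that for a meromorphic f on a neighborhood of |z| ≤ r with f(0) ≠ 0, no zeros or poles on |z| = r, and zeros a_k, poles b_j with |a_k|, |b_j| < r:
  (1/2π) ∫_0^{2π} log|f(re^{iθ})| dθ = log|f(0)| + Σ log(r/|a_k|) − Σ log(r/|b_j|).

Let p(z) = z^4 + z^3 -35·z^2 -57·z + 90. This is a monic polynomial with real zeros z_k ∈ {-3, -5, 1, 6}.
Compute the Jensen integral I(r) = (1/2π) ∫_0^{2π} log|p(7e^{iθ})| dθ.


Zeros: -5, -3, 1, 6; r = 7.
Inside |z| < r: -5, -3, 1, 6. Outside (|z| ≥ r): ∅.
p(0) = 90, so log|p(0)| = log(90) = 4.4998.
Apply Jensen: I(r) = log|p(0)| + Σ_k log(r/|z_k|), summed over zeros inside |z| < r.
  log(r/|z_k|) for z_k = -3: log(7/3) = 0.8473
  log(r/|z_k|) for z_k = -5: log(7/5) = 0.3365
  log(r/|z_k|) for z_k = 1: log(7/1) = 1.9459
  log(r/|z_k|) for z_k = 6: log(7/6) = 0.1542
Sum over inside zeros: 3.2838.
I(r) = log|p(0)| + (inside sum) = 4.4998 + 3.2838 = 7.7836.
Closed form (all zeros inside, monic): I(r) = n·log(r) = 4·log(7) = 7.7836. ✓

I(r) ≈ 7.7836.


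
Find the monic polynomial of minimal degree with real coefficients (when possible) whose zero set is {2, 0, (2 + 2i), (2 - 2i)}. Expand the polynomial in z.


The polynomial is p(z) = ∏_{α ∈ S} (z − α), where S = {2, 0, (2 + 2i), (2 - 2i)}.
Expanding the product yields: p(z) = z^4 -6·z^3 + 16·z^2 -16·z.
Note conjugate pairs combine to real quadratics: (z − (2+2i))(z − (2−2i)) = z² − 4z + 8.
The resulting polynomial has degree 4 and real coefficients as required.

p(z) = z^4 -6·z^3 + 16·z^2 -16·z.


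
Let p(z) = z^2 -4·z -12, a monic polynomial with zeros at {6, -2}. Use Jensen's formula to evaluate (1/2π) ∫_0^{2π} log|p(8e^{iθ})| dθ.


Zeros: -2, 6; r = 8.
Inside |z| < r: -2, 6. Outside (|z| ≥ r): ∅.
p(0) = -12, so log|p(0)| = log(12) = 2.4849.
Apply Jensen: I(r) = log|p(0)| + Σ_k log(r/|z_k|), summed over zeros inside |z| < r.
  log(r/|z_k|) for z_k = 6: log(8/6) = 0.2877
  log(r/|z_k|) for z_k = -2: log(8/2) = 1.3863
Sum over inside zeros: 1.6740.
I(r) = log|p(0)| + (inside sum) = 2.4849 + 1.6740 = 4.1589.
Closed form (all zeros inside, monic): I(r) = n·log(r) = 2·log(8) = 4.1589. ✓

I(r) ≈ 4.1589.


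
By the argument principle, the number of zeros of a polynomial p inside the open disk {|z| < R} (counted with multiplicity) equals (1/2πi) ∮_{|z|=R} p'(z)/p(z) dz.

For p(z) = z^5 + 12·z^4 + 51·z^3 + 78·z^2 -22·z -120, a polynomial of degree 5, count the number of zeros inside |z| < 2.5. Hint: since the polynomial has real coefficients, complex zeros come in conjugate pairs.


The zeros of p are: -3, (-3 + 1i), (-3 - 1i), -4, 1.
Their magnitudes are: 3, 3.162, 3.162, 4, 1.
Zeros with |z| < R = 2.5: 1.
Count = 1.
By the argument principle, (1/2πi) ∮_{|z|=R} p'(z)/p(z) dz equals exactly this count.

Number of zeros inside |z| < 2.5: 1.


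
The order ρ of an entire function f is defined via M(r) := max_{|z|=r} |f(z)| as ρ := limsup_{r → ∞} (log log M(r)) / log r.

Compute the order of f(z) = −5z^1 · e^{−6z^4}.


M(r) = max_{|z|=r} |-5|·|z|^1·|e^{−6z^4}| = 5·r^1 · e^{6r^4} (the factors attain their maxima compatibly on |z|=r). Then log M(r) = log 5 + 1·log r + 6r^4, dominated by the last term, so log log M(r) ~ 4·log r. The polynomial factor -5z^1 contributes only a log r term and does not affect the order. ρ = 4.
Therefore ρ = 4.

Order ρ = 4.


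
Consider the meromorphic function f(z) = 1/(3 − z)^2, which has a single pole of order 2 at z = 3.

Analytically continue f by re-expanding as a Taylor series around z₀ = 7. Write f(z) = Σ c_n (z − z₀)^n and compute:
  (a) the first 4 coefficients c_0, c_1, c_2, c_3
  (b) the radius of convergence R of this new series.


Let w = z − z₀, so z = z₀ + w.
Then 3 − z = 3 − (z₀ + w) = (3 − z₀) − w = -4 − w.
f(z) = 1/(-4 − w)^2 = (1/(-4)^2) · (1 − w/(-4))^{−2}.
By the binomial series (1−u)^{−2} = Σ_{n≥0} C(n+1, 1) u^n for |u|<1, with u = w/(-4):
  c_n = C(n+1, 1) / (-4)^(n+2).
  c_0 = 1/(-4)^2 = 1/16.
  c_1 = 2/(-4)^3 = -1/32.
  c_2 = 3/(-4)^4 = 3/256.
  c_3 = 4/(-4)^5 = -1/256.
The series is valid for |w/d| < 1, i.e. |z − z₀| < |d|.
Radius of convergence: R = |3 − z₀| = |-4| = 4 (distance from z₀ to the singularity z = 3).

c_0 = 1/16, c_1 = -1/32, c_2 = 3/256, c_3 = -1/256; R = 4.


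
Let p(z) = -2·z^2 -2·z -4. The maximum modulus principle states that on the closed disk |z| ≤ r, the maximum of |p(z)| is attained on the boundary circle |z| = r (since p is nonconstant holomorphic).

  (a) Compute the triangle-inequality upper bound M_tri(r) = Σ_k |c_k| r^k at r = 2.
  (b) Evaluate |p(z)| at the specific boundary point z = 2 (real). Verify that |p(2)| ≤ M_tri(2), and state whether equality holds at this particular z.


Coefficients: c_0 = -4, c_1 = -2, c_2 = -2. Radius r = 2.
Part (a). Triangle bound: M_tri(r) = Σ_k |c_k| r^k
  = |-4|·2^0 + |-2|·2^1 + |-2|·2^2
  = 4 + 4 + 8 = 16.
This bounds M(r) := max_{|z|=r} |p(z)| from above; equality holds iff all terms c_k z^k can be made to align in phase at a single z on |z|=r.
Part (b). At z = 2 (real, on the circle |z| = r):
  p(2) = (-4)·2^0 + (-2)·2^1 + (-2)·2^2 = -16.
  |p(2)| = 16.
Since all nonzero coefficients share the same sign, |p(2)| = 16 = M_tri(2); the triangle bound is attained at z = 2, so in fact M(r) = 16.

M_tri(2) = 16; |p(2)| = 16; equality at z=2: yes.


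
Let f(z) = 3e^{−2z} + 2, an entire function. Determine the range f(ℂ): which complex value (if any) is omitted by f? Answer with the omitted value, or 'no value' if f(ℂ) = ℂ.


Little Picard bounds the complement of f(ℂ) to at most one point.
e^{−2z} is never zero on ℂ, so 3·e^{−2z} takes every value in ℂ ∖ {0}. Adding 2 shifts the range to ℂ ∖ {2}. Thus f omits exactly the value 2.

Omitted value: 2.


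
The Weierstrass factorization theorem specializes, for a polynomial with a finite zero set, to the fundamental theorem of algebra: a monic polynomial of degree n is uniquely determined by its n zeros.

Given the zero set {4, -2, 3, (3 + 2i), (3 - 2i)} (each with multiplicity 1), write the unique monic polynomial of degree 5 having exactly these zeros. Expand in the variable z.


The polynomial is p(z) = ∏_{α ∈ S} (z − α), where S = {4, -2, 3, (3 + 2i), (3 - 2i)}.
Expanding the product yields: p(z) = z^5 -11·z^4 + 41·z^3 -29·z^2 -170·z + 312.
Note conjugate pairs combine to real quadratics: (z − (3+2i))(z − (3−2i)) = z² − 6z + 13.
The resulting polynomial has degree 5 and real coefficients as required.

p(z) = z^5 -11·z^4 + 41·z^3 -29·z^2 -170·z + 312.


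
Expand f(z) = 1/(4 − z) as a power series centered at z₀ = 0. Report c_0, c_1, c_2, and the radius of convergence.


Let w = z − z₀, so z = z₀ + w.
Then 4 − z = 4 − (z₀ + w) = (4 − z₀) − w = 4 − w.
f(z) = 1/(4 − w) = (1/(4)) · 1/(1 − w/(4)) = Σ_{n≥0} w^n / (4)^(n+1).
So c_n = 1/(4)^(n+1):
  c_0 = 1/(4)^1 = 1/4.
  c_1 = 1/(4)^2 = 1/16.
  c_2 = 1/(4)^3 = 1/64.
The series is valid for |w/d| < 1, i.e. |z − z₀| < |d|.
Radius of convergence: R = |4 − z₀| = |4| = 4 (distance from z₀ to the singularity z = 4).

c_0 = 1/4, c_1 = 1/16, c_2 = 1/64; R = 4.


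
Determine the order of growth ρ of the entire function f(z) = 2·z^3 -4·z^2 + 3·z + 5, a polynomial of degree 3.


|f(z)| ≤ Σ|c_k|·r^k = O(r^3) as r → ∞. Polynomial growth is O(e^{r^ε}) for every ε > 0 (since r^3/e^{r^ε} → 0), so ρ ≤ ε for all ε > 0, i.e. ρ = 0. Every nonconstant polynomial has order 0.
Therefore ρ = 0.

Order ρ = 0.


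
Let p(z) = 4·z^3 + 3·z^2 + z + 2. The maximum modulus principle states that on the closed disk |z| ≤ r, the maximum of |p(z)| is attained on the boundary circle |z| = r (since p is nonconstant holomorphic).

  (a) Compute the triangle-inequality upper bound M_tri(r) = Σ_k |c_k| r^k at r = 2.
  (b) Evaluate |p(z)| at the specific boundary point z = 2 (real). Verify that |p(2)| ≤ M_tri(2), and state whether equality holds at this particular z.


Coefficients: c_0 = 2, c_1 = 1, c_2 = 3, c_3 = 4. Radius r = 2.
Part (a). Triangle bound: M_tri(r) = Σ_k |c_k| r^k
  = |2|·2^0 + |1|·2^1 + |3|·2^2 + |4|·2^3
  = 2 + 2 + 12 + 32 = 48.
This bounds M(r) := max_{|z|=r} |p(z)| from above; equality holds iff all terms c_k z^k can be made to align in phase at a single z on |z|=r.
Part (b). At z = 2 (real, on the circle |z| = r):
  p(2) = (2)·2^0 + (1)·2^1 + (3)·2^2 + (4)·2^3 = 48.
  |p(2)| = 48.
Since all nonzero coefficients share the same sign, |p(2)| = 48 = M_tri(2); the triangle bound is attained at z = 2, so in fact M(r) = 48.

M_tri(2) = 48; |p(2)| = 48; equality at z=2: yes.


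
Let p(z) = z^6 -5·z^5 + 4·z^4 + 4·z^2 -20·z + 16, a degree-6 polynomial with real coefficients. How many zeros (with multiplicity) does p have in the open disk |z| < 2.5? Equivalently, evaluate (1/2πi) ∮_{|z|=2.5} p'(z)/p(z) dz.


The zeros of p are: (-1 + 1i), (-1 - 1i), 4, 1, (1 + 1i), (1 - 1i).
Their magnitudes are: 1.414, 1.414, 4, 1, 1.414, 1.414.
Zeros with |z| < R = 2.5: (-1 + 1i), (-1 - 1i), 1, (1 + 1i), (1 - 1i).
Count = 5.
By the argument principle, (1/2πi) ∮_{|z|=R} p'(z)/p(z) dz equals exactly this count.

Number of zeros inside |z| < 2.5: 5.


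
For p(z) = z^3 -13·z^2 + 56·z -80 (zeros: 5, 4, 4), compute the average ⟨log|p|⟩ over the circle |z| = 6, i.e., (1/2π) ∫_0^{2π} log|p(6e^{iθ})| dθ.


Zeros: 4, 4, 5; r = 6.
Inside |z| < r: 4, 4, 5. Outside (|z| ≥ r): ∅.
p(0) = -80, so log|p(0)| = log(80) = 4.3820.
Apply Jensen: I(r) = log|p(0)| + Σ_k log(r/|z_k|), summed over zeros inside |z| < r.
  log(r/|z_k|) for z_k = 5: log(6/5) = 0.1823
  log(r/|z_k|) for z_k = 4: log(6/4) = 0.4055
  log(r/|z_k|) for z_k = 4: log(6/4) = 0.4055
Sum over inside zeros: 0.9933.
I(r) = log|p(0)| + (inside sum) = 4.3820 + 0.9933 = 5.3753.
Closed form (all zeros inside, monic): I(r) = n·log(r) = 3·log(6) = 5.3753. ✓

I(r) ≈ 5.3753.


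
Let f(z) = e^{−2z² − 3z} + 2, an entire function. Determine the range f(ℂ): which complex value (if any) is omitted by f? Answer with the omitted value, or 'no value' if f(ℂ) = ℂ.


Little Picard bounds the complement of f(ℂ) to at most one point.
The exponent g(z) = −2z² − 3z is a nonconstant polynomial, hence surjective onto ℂ. So e^{g(z)} takes every value in {e^w : w ∈ ℂ} = ℂ ∖ {0}. Adding 2 shifts the range to ℂ ∖ {2}. f omits exactly 2.

Omitted value: 2.


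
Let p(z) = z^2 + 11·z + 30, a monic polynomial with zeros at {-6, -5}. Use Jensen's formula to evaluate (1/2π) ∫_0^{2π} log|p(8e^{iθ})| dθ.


Zeros: -6, -5; r = 8.
Inside |z| < r: -6, -5. Outside (|z| ≥ r): ∅.
p(0) = 30, so log|p(0)| = log(30) = 3.4012.
Apply Jensen: I(r) = log|p(0)| + Σ_k log(r/|z_k|), summed over zeros inside |z| < r.
  log(r/|z_k|) for z_k = -6: log(8/6) = 0.2877
  log(r/|z_k|) for z_k = -5: log(8/5) = 0.4700
Sum over inside zeros: 0.7577.
I(r) = log|p(0)| + (inside sum) = 3.4012 + 0.7577 = 4.1589.
Closed form (all zeros inside, monic): I(r) = n·log(r) = 2·log(8) = 4.1589. ✓

I(r) ≈ 4.1589.


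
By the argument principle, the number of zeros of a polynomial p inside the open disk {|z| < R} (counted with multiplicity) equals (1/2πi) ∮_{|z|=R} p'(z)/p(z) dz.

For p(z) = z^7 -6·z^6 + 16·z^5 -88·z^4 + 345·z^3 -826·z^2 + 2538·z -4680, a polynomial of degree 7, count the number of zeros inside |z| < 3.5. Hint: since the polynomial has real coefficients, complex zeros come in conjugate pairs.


The zeros of p are: (3 + 1i), (3 - 1i), 4, (0 + 3i), (0 - 3i), (-2 + 3i), (-2 - 3i).
Their magnitudes are: 3.162, 3.162, 4, 3, 3, 3.606, 3.606.
Zeros with |z| < R = 3.5: (3 + 1i), (3 - 1i), (0 + 3i), (0 - 3i).
Count = 4.
By the argument principle, (1/2πi) ∮_{|z|=R} p'(z)/p(z) dz equals exactly this count.

Number of zeros inside |z| < 3.5: 4.


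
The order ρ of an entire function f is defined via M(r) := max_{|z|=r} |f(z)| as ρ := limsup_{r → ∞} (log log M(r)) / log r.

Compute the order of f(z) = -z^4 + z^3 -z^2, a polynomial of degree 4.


|f(z)| ≤ Σ|c_k|·r^k = O(r^4) as r → ∞. Polynomial growth is O(e^{r^ε}) for every ε > 0 (since r^4/e^{r^ε} → 0), so ρ ≤ ε for all ε > 0, i.e. ρ = 0. Every nonconstant polynomial has order 0.
Therefore ρ = 0.

Order ρ = 0.


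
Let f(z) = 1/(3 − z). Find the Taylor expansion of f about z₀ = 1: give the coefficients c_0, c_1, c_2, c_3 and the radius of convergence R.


Let w = z − z₀, so z = z₀ + w.
Then 3 − z = 3 − (z₀ + w) = (3 − z₀) − w = 2 − w.
f(z) = 1/(2 − w) = (1/(2)) · 1/(1 − w/(2)) = Σ_{n≥0} w^n / (2)^(n+1).
So c_n = 1/(2)^(n+1):
  c_0 = 1/(2)^1 = 1/2.
  c_1 = 1/(2)^2 = 1/4.
  c_2 = 1/(2)^3 = 1/8.
  c_3 = 1/(2)^4 = 1/16.
The series is valid for |w/d| < 1, i.e. |z − z₀| < |d|.
Radius of convergence: R = |3 − z₀| = |2| = 2 (distance from z₀ to the singularity z = 3).

c_0 = 1/2, c_1 = 1/4, c_2 = 1/8, c_3 = 1/16; R = 2.


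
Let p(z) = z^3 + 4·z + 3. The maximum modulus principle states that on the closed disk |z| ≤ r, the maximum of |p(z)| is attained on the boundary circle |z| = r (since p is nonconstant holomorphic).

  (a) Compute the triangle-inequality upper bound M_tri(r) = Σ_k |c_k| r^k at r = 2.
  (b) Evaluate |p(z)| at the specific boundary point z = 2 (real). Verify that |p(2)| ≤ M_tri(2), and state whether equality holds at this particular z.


Coefficients: c_0 = 3, c_1 = 4, c_2 = 0, c_3 = 1. Radius r = 2.
Part (a). Triangle bound: M_tri(r) = Σ_k |c_k| r^k
  = |3|·2^0 + |4|·2^1 + |0|·2^2 + |1|·2^3
  = 3 + 8 + 0 + 8 = 19.
This bounds M(r) := max_{|z|=r} |p(z)| from above; equality holds iff all terms c_k z^k can be made to align in phase at a single z on |z|=r.
Part (b). At z = 2 (real, on the circle |z| = r):
  p(2) = (3)·2^0 + (4)·2^1 + (0)·2^2 + (1)·2^3 = 19.
  |p(2)| = 19.
Since all nonzero coefficients share the same sign, |p(2)| = 19 = M_tri(2); the triangle bound is attained at z = 2, so in fact M(r) = 19.

M_tri(2) = 19; |p(2)| = 19; equality at z=2: yes.


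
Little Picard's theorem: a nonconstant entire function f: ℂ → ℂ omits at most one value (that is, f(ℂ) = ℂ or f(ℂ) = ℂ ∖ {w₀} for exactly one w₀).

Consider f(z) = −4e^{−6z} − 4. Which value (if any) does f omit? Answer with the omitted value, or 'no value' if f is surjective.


Little Picard bounds the complement of f(ℂ) to at most one point.
e^{−6z} is never zero on ℂ, so -4·e^{−6z} takes every value in ℂ ∖ {0}. Adding -4 shifts the range to ℂ ∖ {-4}. Thus f omits exactly the value -4.

Omitted value: -4.


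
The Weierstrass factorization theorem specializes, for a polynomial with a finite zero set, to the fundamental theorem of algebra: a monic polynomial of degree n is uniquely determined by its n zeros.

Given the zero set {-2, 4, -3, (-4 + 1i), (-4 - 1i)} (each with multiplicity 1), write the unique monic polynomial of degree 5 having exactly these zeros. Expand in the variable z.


The polynomial is p(z) = ∏_{α ∈ S} (z − α), where S = {-2, 4, -3, (-4 + 1i), (-4 - 1i)}.
Expanding the product yields: p(z) = z^5 + 9·z^4 + 11·z^3 -119·z^2 -430·z -408.
Note conjugate pairs combine to real quadratics: (z − (-4+1i))(z − (-4−1i)) = z² + 8z + 17.
The resulting polynomial has degree 5 and real coefficients as required.

p(z) = z^5 + 9·z^4 + 11·z^3 -119·z^2 -430·z -408.


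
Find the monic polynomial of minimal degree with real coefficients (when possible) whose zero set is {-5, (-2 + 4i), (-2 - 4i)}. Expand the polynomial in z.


The polynomial is p(z) = ∏_{α ∈ S} (z − α), where S = {-5, (-2 + 4i), (-2 - 4i)}.
Expanding the product yields: p(z) = z^3 + 9·z^2 + 40·z + 100.
Note conjugate pairs combine to real quadratics: (z − (-2+4i))(z − (-2−4i)) = z² + 4z + 20.
The resulting polynomial has degree 3 and real coefficients as required.

p(z) = z^3 + 9·z^2 + 40·z + 100.


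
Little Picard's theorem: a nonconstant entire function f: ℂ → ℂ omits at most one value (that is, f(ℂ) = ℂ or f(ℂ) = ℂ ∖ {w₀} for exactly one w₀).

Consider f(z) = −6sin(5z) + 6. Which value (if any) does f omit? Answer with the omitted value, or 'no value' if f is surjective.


Little Picard bounds the complement of f(ℂ) to at most one point.
sin is entire and surjective onto ℂ: for every w ∈ ℂ, sin(ζ) = w has a solution ζ ∈ ℂ (e.g., via the complex inverse arcsin). With ζ = 5z this gives z = ζ/(5). Then -6·sin(5z) takes every value in -6·ℂ = ℂ, and adding 6 is a bijection of ℂ. So f is surjective and omits no value. (Note: only on the real line is sin bounded by [−1, 1].)

Omitted value: no value.


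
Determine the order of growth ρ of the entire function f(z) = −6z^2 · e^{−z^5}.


M(r) = max_{|z|=r} |-6|·|z|^2·|e^{−z^5}| = 6·r^2 · e^{1r^5} (the factors attain their maxima compatibly on |z|=r). Then log M(r) = log 6 + 2·log r + 1r^5, dominated by the last term, so log log M(r) ~ 5·log r. The polynomial factor -6z^2 contributes only a log r term and does not affect the order. ρ = 5.
Therefore ρ = 5.

Order ρ = 5.


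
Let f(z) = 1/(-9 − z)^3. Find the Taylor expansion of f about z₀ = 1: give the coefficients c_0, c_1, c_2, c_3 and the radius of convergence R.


Let w = z − z₀, so z = z₀ + w.
Then -9 − z = -9 − (z₀ + w) = (-9 − z₀) − w = -10 − w.
f(z) = 1/(-10 − w)^3 = (1/(-10)^3) · (1 − w/(-10))^{−3}.
By the binomial series (1−u)^{−3} = Σ_{n≥0} C(n+2, 2) u^n for |u|<1, with u = w/(-10):
  c_n = C(n+2, 2) / (-10)^(n+3).
  c_0 = 1/(-10)^3 = -1/1000.
  c_1 = 3/(-10)^4 = 3/10000.
  c_2 = 6/(-10)^5 = -3/50000.
  c_3 = 10/(-10)^6 = 1/100000.
The series is valid for |w/d| < 1, i.e. |z − z₀| < |d|.
Radius of convergence: R = |-9 − z₀| = |-10| = 10 (distance from z₀ to the singularity z = -9).

c_0 = -1/1000, c_1 = 3/10000, c_2 = -3/50000, c_3 = 1/100000; R = 10.


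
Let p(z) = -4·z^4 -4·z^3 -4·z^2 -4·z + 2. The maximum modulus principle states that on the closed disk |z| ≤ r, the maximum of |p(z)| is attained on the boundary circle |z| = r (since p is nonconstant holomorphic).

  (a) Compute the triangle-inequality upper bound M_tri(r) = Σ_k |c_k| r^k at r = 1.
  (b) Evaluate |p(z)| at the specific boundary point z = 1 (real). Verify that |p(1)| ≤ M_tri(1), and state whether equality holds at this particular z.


Coefficients: c_0 = 2, c_1 = -4, c_2 = -4, c_3 = -4, c_4 = -4. Radius r = 1.
Part (a). Triangle bound: M_tri(r) = Σ_k |c_k| r^k
  = |2|·1^0 + |-4|·1^1 + |-4|·1^2 + |-4|·1^3 + |-4|·1^4
  = 2 + 4 + 4 + 4 + 4 = 18.
This bounds M(r) := max_{|z|=r} |p(z)| from above; equality holds iff all terms c_k z^k can be made to align in phase at a single z on |z|=r.
Part (b). At z = 1 (real, on the circle |z| = r):
  p(1) = (2)·1^0 + (-4)·1^1 + (-4)·1^2 + (-4)·1^3 + (-4)·1^4 = -14.
  |p(1)| = 14.
Check: |p(1)| = 14 ≤ 18 = M_tri(1). ✓ Equality does not hold at z = 1 (the coefficients have mixed signs, so the terms do not all align in phase there).

M_tri(1) = 18; |p(1)| = 14; equality at z=1: no.


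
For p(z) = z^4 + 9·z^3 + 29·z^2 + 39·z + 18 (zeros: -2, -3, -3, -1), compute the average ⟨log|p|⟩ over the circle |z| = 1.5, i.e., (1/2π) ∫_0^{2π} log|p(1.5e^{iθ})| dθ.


Zeros: -3, -3, -2, -1; r = 1.5.
Inside |z| < r: -1. Outside (|z| ≥ r): -3, -3, -2.
p(0) = 18, so log|p(0)| = log(18) = 2.8904.
Apply Jensen: I(r) = log|p(0)| + Σ_k log(r/|z_k|), summed over zeros inside |z| < r.
  log(r/|z_k|) for z_k = -1: log(1.5/1) = 0.4055
  Outside zeros (-3, -3, -2) contribute nothing to the Jensen sum.
Sum over inside zeros: 0.4055.
I(r) = log|p(0)| + (inside sum) = 2.8904 + 0.4055 = 3.2958.
Note: since some zeros are outside |z| ≤ r, the simplified n·log(r) form does NOT apply — only the inside zeros contribute.

I(r) ≈ 3.2958.


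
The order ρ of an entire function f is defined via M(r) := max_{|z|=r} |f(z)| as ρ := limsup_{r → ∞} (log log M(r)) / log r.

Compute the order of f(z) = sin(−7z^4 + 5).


Write sin(w) = (e^{iw} ± e^{−iw})/(2 or 2i), so |sin(w)| ≤ e^{|w|}. With w = −7z^4 + 5, |w| ≤ 7r^4 + 5 on |z|=r, giving M(r) ≤ e^{7r^4 + 5} and ρ ≤ 4. For the lower bound, choose z on |z|=r with -7z^4 purely imaginary of modulus 7r^4; then |sin(−7z^4 + 5)| grows like e^{7r^4}/2, so ρ ≥ 4. Hence ρ = 4.
Therefore ρ = 4.

Order ρ = 4.


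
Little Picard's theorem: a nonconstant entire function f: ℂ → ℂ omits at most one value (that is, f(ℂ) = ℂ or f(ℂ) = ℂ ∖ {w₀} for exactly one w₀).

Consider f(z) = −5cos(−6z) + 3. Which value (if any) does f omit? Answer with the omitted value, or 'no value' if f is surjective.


Little Picard bounds the complement of f(ℂ) to at most one point.
cos is entire and surjective onto ℂ: for every w ∈ ℂ, cos(ζ) = w has a solution ζ ∈ ℂ (e.g., via the complex inverse arccos). With ζ = −6z this gives z = ζ/(-6). Then -5·cos(−6z) takes every value in -5·ℂ = ℂ, and adding 3 is a bijection of ℂ. So f is surjective and omits no value. (Note: only on the real line is cos bounded by [−1, 1].)

Omitted value: no value.


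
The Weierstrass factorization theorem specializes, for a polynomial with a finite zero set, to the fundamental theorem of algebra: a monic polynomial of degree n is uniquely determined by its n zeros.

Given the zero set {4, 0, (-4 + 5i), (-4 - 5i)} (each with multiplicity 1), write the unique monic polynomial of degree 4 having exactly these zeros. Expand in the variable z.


The polynomial is p(z) = ∏_{α ∈ S} (z − α), where S = {4, 0, (-4 + 5i), (-4 - 5i)}.
Expanding the product yields: p(z) = z^4 + 4·z^3 + 9·z^2 -164·z.
Note conjugate pairs combine to real quadratics: (z − (-4+5i))(z − (-4−5i)) = z² + 8z + 41.
The resulting polynomial has degree 4 and real coefficients as required.

p(z) = z^4 + 4·z^3 + 9·z^2 -164·z.


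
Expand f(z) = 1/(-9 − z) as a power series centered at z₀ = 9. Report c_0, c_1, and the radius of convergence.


Let w = z − z₀, so z = z₀ + w.
Then -9 − z = -9 − (z₀ + w) = (-9 − z₀) − w = -18 − w.
f(z) = 1/(-18 − w) = (1/(-18)) · 1/(1 − w/(-18)) = Σ_{n≥0} w^n / (-18)^(n+1).
So c_n = 1/(-18)^(n+1):
  c_0 = 1/(-18)^1 = -1/18.
  c_1 = 1/(-18)^2 = 1/324.
The series is valid for |w/d| < 1, i.e. |z − z₀| < |d|.
Radius of convergence: R = |-9 − z₀| = |-18| = 18 (distance from z₀ to the singularity z = -9).

c_0 = -1/18, c_1 = 1/324; R = 18.


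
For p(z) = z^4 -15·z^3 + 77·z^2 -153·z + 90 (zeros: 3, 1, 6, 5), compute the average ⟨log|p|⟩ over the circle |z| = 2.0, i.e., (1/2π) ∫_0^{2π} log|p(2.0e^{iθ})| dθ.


Zeros: 1, 3, 5, 6; r = 2.0.
Inside |z| < r: 1. Outside (|z| ≥ r): 3, 5, 6.
p(0) = 90, so log|p(0)| = log(90) = 4.4998.
Apply Jensen: I(r) = log|p(0)| + Σ_k log(r/|z_k|), summed over zeros inside |z| < r.
  log(r/|z_k|) for z_k = 1: log(2.0/1) = 0.6931
  Outside zeros (3, 5, 6) contribute nothing to the Jensen sum.
Sum over inside zeros: 0.6931.
I(r) = log|p(0)| + (inside sum) = 4.4998 + 0.6931 = 5.1930.
Note: since some zeros are outside |z| ≤ r, the simplified n·log(r) form does NOT apply — only the inside zeros contribute.

I(r) ≈ 5.1930.


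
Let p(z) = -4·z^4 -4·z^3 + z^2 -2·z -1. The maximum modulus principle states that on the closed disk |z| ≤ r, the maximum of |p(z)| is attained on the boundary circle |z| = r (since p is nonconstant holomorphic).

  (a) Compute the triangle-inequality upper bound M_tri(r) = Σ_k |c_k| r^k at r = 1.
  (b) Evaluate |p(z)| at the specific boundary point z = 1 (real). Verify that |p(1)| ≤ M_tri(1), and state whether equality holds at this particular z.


Coefficients: c_0 = -1, c_1 = -2, c_2 = 1, c_3 = -4, c_4 = -4. Radius r = 1.
Part (a). Triangle bound: M_tri(r) = Σ_k |c_k| r^k
  = |-1|·1^0 + |-2|·1^1 + |1|·1^2 + |-4|·1^3 + |-4|·1^4
  = 1 + 2 + 1 + 4 + 4 = 12.
This bounds M(r) := max_{|z|=r} |p(z)| from above; equality holds iff all terms c_k z^k can be made to align in phase at a single z on |z|=r.
Part (b). At z = 1 (real, on the circle |z| = r):
  p(1) = (-1)·1^0 + (-2)·1^1 + (1)·1^2 + (-4)·1^3 + (-4)·1^4 = -10.
  |p(1)| = 10.
Check: |p(1)| = 10 ≤ 12 = M_tri(1). ✓ Equality does not hold at z = 1 (the coefficients have mixed signs, so the terms do not all align in phase there).

M_tri(1) = 12; |p(1)| = 10; equality at z=1: no.


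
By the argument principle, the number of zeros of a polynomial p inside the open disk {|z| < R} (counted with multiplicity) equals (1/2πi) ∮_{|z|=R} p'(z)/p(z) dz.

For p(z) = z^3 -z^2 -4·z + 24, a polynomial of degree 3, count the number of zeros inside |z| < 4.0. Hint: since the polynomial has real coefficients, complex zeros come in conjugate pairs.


The zeros of p are: (2 + 2i), (2 - 2i), -3.
Their magnitudes are: 2.828, 2.828, 3.
Zeros with |z| < R = 4.0: (2 + 2i), (2 - 2i), -3.
Count = 3.
By the argument principle, (1/2πi) ∮_{|z|=R} p'(z)/p(z) dz equals exactly this count.

Number of zeros inside |z| < 4.0: 3.


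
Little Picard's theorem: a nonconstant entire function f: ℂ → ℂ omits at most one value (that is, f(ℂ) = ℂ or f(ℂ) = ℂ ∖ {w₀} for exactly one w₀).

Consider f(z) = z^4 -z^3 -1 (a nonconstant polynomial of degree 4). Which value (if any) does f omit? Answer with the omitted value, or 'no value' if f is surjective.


Little Picard bounds the complement of f(ℂ) to at most one point.
For every w ∈ ℂ, the equation p(z) − w = 0 is a nonconstant polynomial in z and hence has at least one root by the fundamental theorem of algebra. So p is surjective onto ℂ, omitting no value.

Omitted value: no value.


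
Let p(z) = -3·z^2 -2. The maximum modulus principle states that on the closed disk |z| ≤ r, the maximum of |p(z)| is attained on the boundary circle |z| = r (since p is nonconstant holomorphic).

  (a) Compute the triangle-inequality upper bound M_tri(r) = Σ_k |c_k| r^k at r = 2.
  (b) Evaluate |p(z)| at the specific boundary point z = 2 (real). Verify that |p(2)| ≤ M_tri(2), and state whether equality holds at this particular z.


Coefficients: c_0 = -2, c_1 = 0, c_2 = -3. Radius r = 2.
Part (a). Triangle bound: M_tri(r) = Σ_k |c_k| r^k
  = |-2|·2^0 + |0|·2^1 + |-3|·2^2
  = 2 + 0 + 12 = 14.
This bounds M(r) := max_{|z|=r} |p(z)| from above; equality holds iff all terms c_k z^k can be made to align in phase at a single z on |z|=r.
Part (b). At z = 2 (real, on the circle |z| = r):
  p(2) = (-2)·2^0 + (0)·2^1 + (-3)·2^2 = -14.
  |p(2)| = 14.
Since all nonzero coefficients share the same sign, |p(2)| = 14 = M_tri(2); the triangle bound is attained at z = 2, so in fact M(r) = 14.

M_tri(2) = 14; |p(2)| = 14; equality at z=2: yes.


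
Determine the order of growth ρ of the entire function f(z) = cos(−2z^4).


Write cos(w) = (e^{iw} ± e^{−iw})/(2 or 2i), so |cos(w)| ≤ e^{|w|}. With w = −2z^4, |w| ≤ 2r^4 + 0 on |z|=r, giving M(r) ≤ e^{2r^4 + 0} and ρ ≤ 4. For the lower bound, choose z on |z|=r with -2z^4 purely imaginary of modulus 2r^4; then |cos(−2z^4)| grows like e^{2r^4}/2, so ρ ≥ 4. Hence ρ = 4.
Therefore ρ = 4.

Order ρ = 4.


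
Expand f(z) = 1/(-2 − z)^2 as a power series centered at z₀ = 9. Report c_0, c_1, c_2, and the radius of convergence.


Let w = z − z₀, so z = z₀ + w.
Then -2 − z = -2 − (z₀ + w) = (-2 − z₀) − w = -11 − w.
f(z) = 1/(-11 − w)^2 = (1/(-11)^2) · (1 − w/(-11))^{−2}.
By the binomial series (1−u)^{−2} = Σ_{n≥0} C(n+1, 1) u^n for |u|<1, with u = w/(-11):
  c_n = C(n+1, 1) / (-11)^(n+2).
  c_0 = 1/(-11)^2 = 1/121.
  c_1 = 2/(-11)^3 = -2/1331.
  c_2 = 3/(-11)^4 = 3/14641.
The series is valid for |w/d| < 1, i.e. |z − z₀| < |d|.
Radius of convergence: R = |-2 − z₀| = |-11| = 11 (distance from z₀ to the singularity z = -2).

c_0 = 1/121, c_1 = -2/1331, c_2 = 3/14641; R = 11.


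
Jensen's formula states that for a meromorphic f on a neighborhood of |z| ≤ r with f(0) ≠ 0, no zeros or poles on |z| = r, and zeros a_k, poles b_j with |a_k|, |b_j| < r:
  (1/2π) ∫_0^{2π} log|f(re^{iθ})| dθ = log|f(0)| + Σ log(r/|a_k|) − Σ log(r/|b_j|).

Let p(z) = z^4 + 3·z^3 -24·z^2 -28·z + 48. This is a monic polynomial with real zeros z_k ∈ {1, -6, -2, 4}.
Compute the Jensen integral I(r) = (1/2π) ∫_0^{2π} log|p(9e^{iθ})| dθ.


Zeros: -6, -2, 1, 4; r = 9.
Inside |z| < r: -6, -2, 1, 4. Outside (|z| ≥ r): ∅.
p(0) = 48, so log|p(0)| = log(48) = 3.8712.
Apply Jensen: I(r) = log|p(0)| + Σ_k log(r/|z_k|), summed over zeros inside |z| < r.
  log(r/|z_k|) for z_k = 1: log(9/1) = 2.1972
  log(r/|z_k|) for z_k = -6: log(9/6) = 0.4055
  log(r/|z_k|) for z_k = -2: log(9/2) = 1.5041
  log(r/|z_k|) for z_k = 4: log(9/4) = 0.8109
Sum over inside zeros: 4.9177.
I(r) = log|p(0)| + (inside sum) = 3.8712 + 4.9177 = 8.7889.
Closed form (all zeros inside, monic): I(r) = n·log(r) = 4·log(9) = 8.7889. ✓

I(r) ≈ 8.7889.


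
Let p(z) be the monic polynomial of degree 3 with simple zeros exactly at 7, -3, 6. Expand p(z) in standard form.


The polynomial is p(z) = ∏_{α ∈ S} (z − α), where S = {7, -3, 6}.
Expanding the product yields: p(z) = z^3 -10·z^2 + 3·z + 126.
The resulting polynomial has degree 3 and real coefficients as required.

p(z) = z^3 -10·z^2 + 3·z + 126.


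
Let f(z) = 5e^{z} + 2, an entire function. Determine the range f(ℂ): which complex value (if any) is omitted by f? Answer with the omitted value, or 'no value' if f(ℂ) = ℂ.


Little Picard bounds the complement of f(ℂ) to at most one point.
e^{z} is never zero on ℂ, so 5·e^{z} takes every value in ℂ ∖ {0}. Adding 2 shifts the range to ℂ ∖ {2}. Thus f omits exactly the value 2.

Omitted value: 2.


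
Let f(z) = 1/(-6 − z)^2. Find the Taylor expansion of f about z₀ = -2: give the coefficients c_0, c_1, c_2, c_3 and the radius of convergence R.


Let w = z − z₀, so z = z₀ + w.
Then -6 − z = -6 − (z₀ + w) = (-6 − z₀) − w = -4 − w.
f(z) = 1/(-4 − w)^2 = (1/(-4)^2) · (1 − w/(-4))^{−2}.
By the binomial series (1−u)^{−2} = Σ_{n≥0} C(n+1, 1) u^n for |u|<1, with u = w/(-4):
  c_n = C(n+1, 1) / (-4)^(n+2).
  c_0 = 1/(-4)^2 = 1/16.
  c_1 = 2/(-4)^3 = -1/32.
  c_2 = 3/(-4)^4 = 3/256.
  c_3 = 4/(-4)^5 = -1/256.
The series is valid for |w/d| < 1, i.e. |z − z₀| < |d|.
Radius of convergence: R = |-6 − z₀| = |-4| = 4 (distance from z₀ to the singularity z = -6).

c_0 = 1/16, c_1 = -1/32, c_2 = 3/256, c_3 = -1/256; R = 4.


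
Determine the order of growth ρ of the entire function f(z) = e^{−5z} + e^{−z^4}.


Each summand is entire of order 1 and 4 respectively (as in the single-exponential case). The order of a sum is at most the max of the orders, so ρ ≤ 4. For the lower bound: on |z|=r choose arg z so that -1z^4 is real positive; then |e^{-1z^4}| = e^{1r^4} while |e^{-5z}| ≤ e^{5r^1} = o(e^{1r^4}). So |f| ≥ e^{1r^4}(1 − o(1)) and ρ ≥ 4. Hence ρ = max(1, 4) = 4.
Therefore ρ = 4.

Order ρ = 4.


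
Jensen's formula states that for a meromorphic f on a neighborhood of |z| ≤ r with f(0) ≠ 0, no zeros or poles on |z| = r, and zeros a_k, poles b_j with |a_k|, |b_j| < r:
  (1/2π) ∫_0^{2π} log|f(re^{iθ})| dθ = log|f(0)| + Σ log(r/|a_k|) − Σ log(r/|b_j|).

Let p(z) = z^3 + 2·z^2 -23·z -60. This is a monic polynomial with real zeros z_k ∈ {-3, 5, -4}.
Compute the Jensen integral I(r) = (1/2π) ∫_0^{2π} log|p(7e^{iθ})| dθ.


Zeros: -4, -3, 5; r = 7.
Inside |z| < r: -4, -3, 5. Outside (|z| ≥ r): ∅.
p(0) = -60, so log|p(0)| = log(60) = 4.0943.
Apply Jensen: I(r) = log|p(0)| + Σ_k log(r/|z_k|), summed over zeros inside |z| < r.
  log(r/|z_k|) for z_k = -3: log(7/3) = 0.8473
  log(r/|z_k|) for z_k = 5: log(7/5) = 0.3365
  log(r/|z_k|) for z_k = -4: log(7/4) = 0.5596
Sum over inside zeros: 1.7434.
I(r) = log|p(0)| + (inside sum) = 4.0943 + 1.7434 = 5.8377.
Closed form (all zeros inside, monic): I(r) = n·log(r) = 3·log(7) = 5.8377. ✓

I(r) ≈ 5.8377.


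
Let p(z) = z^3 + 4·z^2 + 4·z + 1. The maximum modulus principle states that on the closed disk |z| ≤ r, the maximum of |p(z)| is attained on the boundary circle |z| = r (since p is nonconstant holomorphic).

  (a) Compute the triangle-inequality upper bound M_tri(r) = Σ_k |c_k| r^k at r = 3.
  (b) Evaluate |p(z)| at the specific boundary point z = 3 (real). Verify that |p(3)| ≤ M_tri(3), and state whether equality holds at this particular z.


Coefficients: c_0 = 1, c_1 = 4, c_2 = 4, c_3 = 1. Radius r = 3.
Part (a). Triangle bound: M_tri(r) = Σ_k |c_k| r^k
  = |1|·3^0 + |4|·3^1 + |4|·3^2 + |1|·3^3
  = 1 + 12 + 36 + 27 = 76.
This bounds M(r) := max_{|z|=r} |p(z)| from above; equality holds iff all terms c_k z^k can be made to align in phase at a single z on |z|=r.
Part (b). At z = 3 (real, on the circle |z| = r):
  p(3) = (1)·3^0 + (4)·3^1 + (4)·3^2 + (1)·3^3 = 76.
  |p(3)| = 76.
Since all nonzero coefficients share the same sign, |p(3)| = 76 = M_tri(3); the triangle bound is attained at z = 3, so in fact M(r) = 76.

M_tri(3) = 76; |p(3)| = 76; equality at z=3: yes.


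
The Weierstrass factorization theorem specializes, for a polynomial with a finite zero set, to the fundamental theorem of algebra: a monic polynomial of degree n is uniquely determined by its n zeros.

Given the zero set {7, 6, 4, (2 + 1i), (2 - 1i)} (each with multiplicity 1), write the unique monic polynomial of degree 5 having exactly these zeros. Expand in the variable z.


The polynomial is p(z) = ∏_{α ∈ S} (z − α), where S = {7, 6, 4, (2 + 1i), (2 - 1i)}.
Expanding the product yields: p(z) = z^5 -21·z^4 + 167·z^3 -629·z^2 + 1142·z -840.
Note conjugate pairs combine to real quadratics: (z − (2+1i))(z − (2−1i)) = z² − 4z + 5.
The resulting polynomial has degree 5 and real coefficients as required.

p(z) = z^5 -21·z^4 + 167·z^3 -629·z^2 + 1142·z -840.


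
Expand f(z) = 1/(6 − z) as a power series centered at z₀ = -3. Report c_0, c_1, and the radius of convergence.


Let w = z − z₀, so z = z₀ + w.
Then 6 − z = 6 − (z₀ + w) = (6 − z₀) − w = 9 − w.
f(z) = 1/(9 − w) = (1/(9)) · 1/(1 − w/(9)) = Σ_{n≥0} w^n / (9)^(n+1).
So c_n = 1/(9)^(n+1):
  c_0 = 1/(9)^1 = 1/9.
  c_1 = 1/(9)^2 = 1/81.
The series is valid for |w/d| < 1, i.e. |z − z₀| < |d|.
Radius of convergence: R = |6 − z₀| = |9| = 9 (distance from z₀ to the singularity z = 6).

c_0 = 1/9, c_1 = 1/81; R = 9.


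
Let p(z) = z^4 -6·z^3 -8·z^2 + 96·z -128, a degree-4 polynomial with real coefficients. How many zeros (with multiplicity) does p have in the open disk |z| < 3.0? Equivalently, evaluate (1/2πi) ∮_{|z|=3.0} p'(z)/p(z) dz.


The zeros of p are: 2, 4, 4, -4.
Their magnitudes are: 2, 4, 4, 4.
Zeros with |z| < R = 3.0: 2.
Count = 1.
By the argument principle, (1/2πi) ∮_{|z|=R} p'(z)/p(z) dz equals exactly this count.

Number of zeros inside |z| < 3.0: 1.


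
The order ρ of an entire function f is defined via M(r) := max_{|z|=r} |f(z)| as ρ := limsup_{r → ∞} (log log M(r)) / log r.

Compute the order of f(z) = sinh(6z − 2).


sinh(w) is a linear combination of e^{iw} and e^{−iw} (or e^w, e^{−w} in the hyperbolic case), so |sinh(w)| ≤ e^{|w|}. With w = 6z − 2, |w| ≤ 6|z| + 2 = 6r + 2 on |z| = r, giving M(r) ≤ e^{6r + 2}, so ρ ≤ 1. On a suitable ray (z = it for sin/cos; z = t for sinh/cosh, t real → ∞), |sinh(6z − 2)| grows like e^{6|t|}/2, so ρ ≥ 1. Hence ρ = 1.
Therefore ρ = 1.

Order ρ = 1.


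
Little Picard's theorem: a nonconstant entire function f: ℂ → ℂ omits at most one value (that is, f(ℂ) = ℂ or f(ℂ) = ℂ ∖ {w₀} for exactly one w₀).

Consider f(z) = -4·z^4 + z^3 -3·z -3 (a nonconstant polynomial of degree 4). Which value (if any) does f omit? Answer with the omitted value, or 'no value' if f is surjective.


Little Picard bounds the complement of f(ℂ) to at most one point.
For every w ∈ ℂ, the equation p(z) − w = 0 is a nonconstant polynomial in z and hence has at least one root by the fundamental theorem of algebra. So p is surjective onto ℂ, omitting no value.

Omitted value: no value.


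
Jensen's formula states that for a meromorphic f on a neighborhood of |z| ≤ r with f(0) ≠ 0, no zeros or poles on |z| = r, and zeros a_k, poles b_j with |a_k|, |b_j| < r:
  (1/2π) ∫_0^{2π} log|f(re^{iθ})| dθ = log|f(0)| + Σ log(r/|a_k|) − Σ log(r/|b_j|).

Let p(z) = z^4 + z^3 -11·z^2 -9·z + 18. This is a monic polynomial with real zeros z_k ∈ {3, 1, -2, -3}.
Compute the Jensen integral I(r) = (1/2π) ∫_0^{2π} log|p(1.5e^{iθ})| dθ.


Zeros: -3, -2, 1, 3; r = 1.5.
Inside |z| < r: 1. Outside (|z| ≥ r): -3, -2, 3.
p(0) = 18, so log|p(0)| = log(18) = 2.8904.
Apply Jensen: I(r) = log|p(0)| + Σ_k log(r/|z_k|), summed over zeros inside |z| < r.
  log(r/|z_k|) for z_k = 1: log(1.5/1) = 0.4055
  Outside zeros (-3, -2, 3) contribute nothing to the Jensen sum.
Sum over inside zeros: 0.4055.
I(r) = log|p(0)| + (inside sum) = 2.8904 + 0.4055 = 3.2958.
Note: since some zeros are outside |z| ≤ r, the simplified n·log(r) form does NOT apply — only the inside zeros contribute.

I(r) ≈ 3.2958.
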